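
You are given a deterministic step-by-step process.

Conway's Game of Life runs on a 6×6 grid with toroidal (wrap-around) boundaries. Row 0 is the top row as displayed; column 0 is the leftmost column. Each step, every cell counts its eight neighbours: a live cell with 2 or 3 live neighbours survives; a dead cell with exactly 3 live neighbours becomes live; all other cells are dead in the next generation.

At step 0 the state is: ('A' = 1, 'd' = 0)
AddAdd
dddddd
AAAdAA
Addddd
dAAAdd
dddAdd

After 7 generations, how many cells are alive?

2

[0] AddAdd
dddddd
AAAdAA
Addddd
dAAAdd
dddAdd
[1] dddddd
ddAAAd
AAdddA
ddddAd
dAAAdd
dAdAAd
[2] dddddd
AAAAAA
AAAddA
dddAAA
dAdddd
dAdAAd
[3] dddddd
dddAAd
dddddd
dddAAA
AddddA
ddAddd
[4] dddAdd
dddddd
dddddA
AdddAA
AddAdA
dddddd
[5] dddddd
dddddd
AdddAA
dddddd
Addddd
ddddAd
[6] dddddd
dddddA
dddddA
Addddd
dddddd
dddddd
[7] dddddd
dddddd
AddddA
dddddd
dddddd
dddddd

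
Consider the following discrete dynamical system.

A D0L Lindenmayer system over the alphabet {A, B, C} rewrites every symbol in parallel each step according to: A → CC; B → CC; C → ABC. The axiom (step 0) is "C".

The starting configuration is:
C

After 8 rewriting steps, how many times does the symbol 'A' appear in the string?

[0] C
[1] ABC
[2] CCCCABC
[3] ABCABCABCABCCCCCABC
[4] CCCCABCCCCCABCCCCCABCCCCCABCABCABCABCABCCCCCABC
[5] ABCABCABCABCCCCCABCABCABCABCABCCCCCABCABCABCABCABCCCCCABCA…CABCCCCCABCCCCCABCCCCCABCCCCCABCCCCCABCABCABCABCABCCCCCABC  (len 123)
[6] CCCCABCCCCCABCCCCCABCCCCCABCABCABCABCABCCCCCABCCCCCABCCCCC…CABCCCCCABCCCCCABCCCCCABCCCCCABCCCCCABCABCABCABCABCCCCCABC  (len 311)
[7] ABCABCABCABCCCCCABCABCABCABCABCCCCCABCABCABCABCABCCCCCABCA…CABCCCCCABCCCCCABCCCCCABCCCCCABCCCCCABCABCABCABCABCCCCCABC  (len 803)
[8] CCCCABCCCCCABCCCCCABCCCCCABCABCABCABCABCCCCCABCCCCCABCCCCC…CABCCCCCABCCCCCABCCCCCABCCCCCABCCCCCABCABCABCABCABCCCCCABC  (len 2047)

441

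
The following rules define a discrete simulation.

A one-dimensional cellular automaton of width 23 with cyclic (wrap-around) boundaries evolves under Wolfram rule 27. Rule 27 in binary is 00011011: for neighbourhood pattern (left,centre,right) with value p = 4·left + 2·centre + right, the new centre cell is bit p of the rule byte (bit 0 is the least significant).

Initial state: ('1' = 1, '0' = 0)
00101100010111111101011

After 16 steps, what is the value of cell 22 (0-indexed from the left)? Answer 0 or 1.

0) 00101100010111111101011
1) 11001011100100000000010
2) 10110010011011111111100
3) 00101101110010000000011
4) 11001001001101111111110
5) 10110110111001000000000
6) 00100100100110111111111
7) 11011011011100100000000
8) 10010010010011011111111
9) 01101101101110010000000
10) 11001001001001101111111
11) 00110110110111001000000
12) 11100100100100110111111
13) 00011011011011100100000
14) 11110010010010011011111
15) 00001101101101110010000
16) 11111001001001001101111

1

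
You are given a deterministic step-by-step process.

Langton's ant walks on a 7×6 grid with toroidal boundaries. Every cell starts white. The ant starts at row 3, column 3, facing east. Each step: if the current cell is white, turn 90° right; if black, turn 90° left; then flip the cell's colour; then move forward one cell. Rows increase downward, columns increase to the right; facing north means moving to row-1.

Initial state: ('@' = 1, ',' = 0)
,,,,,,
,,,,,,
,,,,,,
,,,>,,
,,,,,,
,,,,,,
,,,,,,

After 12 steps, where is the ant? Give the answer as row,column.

t=0: ,,,,,,
,,,,,,
,,,,,,
,,,>,,
,,,,,,
,,,,,,
,,,,,,
t=1: ,,,,,,
,,,,,,
,,,,,,
,,,@,,
,,,v,,
,,,,,,
,,,,,,
t=2: ,,,,,,
,,,,,,
,,,,,,
,,,@,,
,,<@,,
,,,,,,
,,,,,,
t=3: ,,,,,,
,,,,,,
,,,,,,
,,^@,,
,,@@,,
,,,,,,
,,,,,,
t=4: ,,,,,,
,,,,,,
,,,,,,
,,@>,,
,,@@,,
,,,,,,
,,,,,,
t=5: ,,,,,,
,,,,,,
,,,^,,
,,@,,,
,,@@,,
,,,,,,
,,,,,,
t=6: ,,,,,,
,,,,,,
,,,@>,
,,@,,,
,,@@,,
,,,,,,
,,,,,,
t=7: ,,,,,,
,,,,,,
,,,@@,
,,@,v,
,,@@,,
,,,,,,
,,,,,,
t=8: ,,,,,,
,,,,,,
,,,@@,
,,@<@,
,,@@,,
,,,,,,
,,,,,,
t=9: ,,,,,,
,,,,,,
,,,^@,
,,@@@,
,,@@,,
,,,,,,
,,,,,,
t=10: ,,,,,,
,,,,,,
,,<,@,
,,@@@,
,,@@,,
,,,,,,
,,,,,,
t=11: ,,,,,,
,,^,,,
,,@,@,
,,@@@,
,,@@,,
,,,,,,
,,,,,,
t=12: ,,,,,,
,,@>,,
,,@,@,
,,@@@,
,,@@,,
,,,,,,
,,,,,,

1,3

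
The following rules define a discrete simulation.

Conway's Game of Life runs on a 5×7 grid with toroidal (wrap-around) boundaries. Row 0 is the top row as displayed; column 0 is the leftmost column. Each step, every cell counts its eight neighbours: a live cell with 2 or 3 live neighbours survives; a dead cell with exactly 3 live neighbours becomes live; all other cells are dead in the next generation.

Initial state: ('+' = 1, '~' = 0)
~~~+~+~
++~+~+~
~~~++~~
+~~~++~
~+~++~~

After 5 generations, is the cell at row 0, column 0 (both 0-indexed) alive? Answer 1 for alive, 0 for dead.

k=0  ~~~+~+~
++~+~+~
~~~++~~
+~~~++~
~+~++~~
k=1  ++~+~++
~~~+~++
++++~~~
~~+~~+~
~~++~~+
k=2  ~+~+~~~
~~~+~+~
++~+~+~
+~~~+~+
~~~+~~~
k=3  ~~~+~~~
++~+~~+
++++~+~
+++++++
+~+++~~
k=4  ~~~~~~+
~~~+~~+
~~~~~~~
~~~~~~~
+~~~~~~
k=5  +~~~~~+
~~~~~~~
~~~~~~~
~~~~~~~
~~~~~~~

1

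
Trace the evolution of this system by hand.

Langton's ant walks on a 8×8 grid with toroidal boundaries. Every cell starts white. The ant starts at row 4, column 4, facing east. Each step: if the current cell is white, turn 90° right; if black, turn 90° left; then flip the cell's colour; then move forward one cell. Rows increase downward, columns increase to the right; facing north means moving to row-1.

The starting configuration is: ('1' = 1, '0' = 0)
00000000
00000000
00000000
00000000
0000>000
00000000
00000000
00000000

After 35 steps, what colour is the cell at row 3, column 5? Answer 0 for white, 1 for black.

gen 0: 00000000
00000000
00000000
00000000
0000>000
00000000
00000000
00000000
gen 1: 00000000
00000000
00000000
00000000
00001000
0000v000
00000000
00000000
gen 2: 00000000
00000000
00000000
00000000
00001000
000<1000
00000000
00000000
gen 3: 00000000
00000000
00000000
00000000
000^1000
00011000
00000000
00000000
gen 4: 00000000
00000000
00000000
00000000
0001>000
00011000
00000000
00000000
gen 5: 00000000
00000000
00000000
0000^000
00010000
00011000
00000000
00000000
gen 6: 00000000
00000000
00000000
00001>00
00010000
00011000
00000000
00000000
gen 7: 00000000
00000000
00000000
00001100
00010v00
00011000
00000000
00000000
gen 8: 00000000
00000000
00000000
00001100
0001<100
00011000
00000000
00000000
gen 9: 00000000
00000000
00000000
0000^100
00011100
00011000
00000000
00000000
gen 10: 00000000
00000000
00000000
000<0100
00011100
00011000
00000000
00000000
gen 11: 00000000
00000000
000^0000
00010100
00011100
00011000
00000000
00000000
gen 12: 00000000
00000000
0001>000
00010100
00011100
00011000
00000000
00000000
gen 13: 00000000
00000000
00011000
0001v100
00011100
00011000
00000000
00000000
gen 14: 00000000
00000000
00011000
000<1100
00011100
00011000
00000000
00000000
gen 15: 00000000
00000000
00011000
00001100
000v1100
00011000
00000000
00000000
gen 16: 00000000
00000000
00011000
00001100
0000>100
00011000
00000000
00000000
gen 17: 00000000
00000000
00011000
0000^100
00000100
00011000
00000000
00000000
gen 18: 00000000
00000000
00011000
000<0100
00000100
00011000
00000000
00000000
gen 19: 00000000
00000000
000^1000
00010100
00000100
00011000
00000000
00000000
gen 20: 00000000
00000000
00<01000
00010100
00000100
00011000
00000000
00000000
gen 21: 00000000
00^00000
00101000
00010100
00000100
00011000
00000000
00000000
gen 22: 00000000
001>0000
00101000
00010100
00000100
00011000
00000000
00000000
gen 23: 00000000
00110000
001v1000
00010100
00000100
00011000
00000000
00000000
gen 24: 00000000
00110000
00<11000
00010100
00000100
00011000
00000000
00000000
gen 25: 00000000
00110000
00011000
00v10100
00000100
00011000
00000000
00000000
gen 26: 00000000
00110000
00011000
0<110100
00000100
00011000
00000000
00000000
gen 27: 00000000
00110000
0^011000
01110100
00000100
00011000
00000000
00000000
gen 28: 00000000
00110000
01>11000
01110100
00000100
00011000
00000000
00000000
gen 29: 00000000
00110000
01111000
01v10100
00000100
00011000
00000000
00000000
gen 30: 00000000
00110000
01111000
010>0100
00000100
00011000
00000000
00000000
gen 31: 00000000
00110000
011^1000
01000100
00000100
00011000
00000000
00000000
gen 32: 00000000
00110000
01<01000
01000100
00000100
00011000
00000000
00000000
gen 33: 00000000
00110000
01001000
01v00100
00000100
00011000
00000000
00000000
gen 34: 00000000
00110000
01001000
0<100100
00000100
00011000
00000000
00000000
gen 35: 00000000
00110000
01001000
00100100
0v000100
00011000
00000000
00000000

1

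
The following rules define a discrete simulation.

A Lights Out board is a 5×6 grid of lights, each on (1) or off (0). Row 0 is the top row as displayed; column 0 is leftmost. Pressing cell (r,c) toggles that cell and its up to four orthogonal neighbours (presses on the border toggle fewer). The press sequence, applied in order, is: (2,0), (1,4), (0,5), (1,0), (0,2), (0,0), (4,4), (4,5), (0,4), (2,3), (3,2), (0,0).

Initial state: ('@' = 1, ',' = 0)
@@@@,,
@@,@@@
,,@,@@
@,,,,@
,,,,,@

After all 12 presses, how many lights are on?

18

t=0: @@@@,,
@@,@@@
,,@,@@
@,,,,@
,,,,,@
t=1: @@@@,,
,@,@@@
@@@,@@
,,,,,@
,,,,,@
t=2: @@@@@,
,@,,,,
@@@,,@
,,,,,@
,,,,,@
t=3: @@@@,@
,@,,,@
@@@,,@
,,,,,@
,,,,,@
t=4: ,@@@,@
@,,,,@
,@@,,@
,,,,,@
,,,,,@
t=5: ,,,,,@
@,@,,@
,@@,,@
,,,,,@
,,,,,@
t=6: @@,,,@
,,@,,@
,@@,,@
,,,,,@
,,,,,@
t=7: @@,,,@
,,@,,@
,@@,,@
,,,,@@
,,,@@,
t=8: @@,,,@
,,@,,@
,@@,,@
,,,,@,
,,,@,@
t=9: @@,@@,
,,@,@@
,@@,,@
,,,,@,
,,,@,@
t=10: @@,@@,
,,@@@@
,@,@@@
,,,@@,
,,,@,@
t=11: @@,@@,
,,@@@@
,@@@@@
,@@,@,
,,@@,@
t=12: ,,,@@,
@,@@@@
,@@@@@
,@@,@,
,,@@,@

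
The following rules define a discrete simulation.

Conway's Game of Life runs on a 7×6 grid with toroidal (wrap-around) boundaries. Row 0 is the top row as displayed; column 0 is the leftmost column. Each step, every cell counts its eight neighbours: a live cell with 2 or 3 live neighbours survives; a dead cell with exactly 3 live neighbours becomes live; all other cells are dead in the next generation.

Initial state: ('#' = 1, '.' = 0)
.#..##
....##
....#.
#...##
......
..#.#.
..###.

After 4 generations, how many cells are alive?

18

t=0: .#..##
....##
....#.
#...##
......
..#.#.
..###.
t=1: #.#...
#..#..
#..#..
....##
...##.
..#.#.
.##...
t=2: #.##..
#.##.#
#..#..
.....#
......
.##.#.
..#...
t=3: #...##
#....#
####..
......
......
.###..
......
t=4: #...#.
..##..
###..#
.##...
..#...
..#...
######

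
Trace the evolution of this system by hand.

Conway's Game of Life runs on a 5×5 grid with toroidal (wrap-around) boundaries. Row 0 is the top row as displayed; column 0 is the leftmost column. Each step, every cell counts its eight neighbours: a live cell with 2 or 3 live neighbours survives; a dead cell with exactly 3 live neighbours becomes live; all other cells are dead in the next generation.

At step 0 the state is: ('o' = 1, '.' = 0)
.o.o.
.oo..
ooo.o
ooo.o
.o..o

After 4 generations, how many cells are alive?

6

k=0  .o.o.
.oo..
ooo.o
ooo.o
.o..o
k=1  .o.o.
....o
....o
.....
....o
k=2  o..oo
o..oo
.....
.....
.....
k=3  o..o.
o..o.
....o
.....
....o
k=4  o..o.
o..o.
....o
.....
....o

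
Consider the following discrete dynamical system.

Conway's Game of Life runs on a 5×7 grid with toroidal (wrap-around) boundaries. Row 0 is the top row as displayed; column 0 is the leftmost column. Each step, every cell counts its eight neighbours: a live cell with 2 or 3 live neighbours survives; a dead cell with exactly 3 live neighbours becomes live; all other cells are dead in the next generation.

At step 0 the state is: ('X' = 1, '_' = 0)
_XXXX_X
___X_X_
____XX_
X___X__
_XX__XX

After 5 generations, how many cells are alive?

4

0) _XXXX_X
___X_X_
____XX_
X___X__
_XX__XX
1) _X____X
______X
___X_XX
XX_XX__
______X
2) _____XX
______X
__XX_XX
X_XXX__
_XX__XX
3) _______
X___X__
XXX__XX
X______
_XX____
4) _X_____
X____X_
_____X_
_______
_X_____
5) XX_____
______X
______X
_______
_______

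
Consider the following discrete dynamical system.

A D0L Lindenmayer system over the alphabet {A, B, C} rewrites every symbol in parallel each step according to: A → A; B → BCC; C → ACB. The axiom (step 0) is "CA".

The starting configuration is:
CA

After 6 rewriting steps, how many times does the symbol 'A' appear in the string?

gen 0: CA
gen 1: ACBA
gen 2: AACBBCCA
gen 3: AAACBBCCBCCACBACBA
gen 4: AAAACBBCCBCCACBACBBCCACBACBAACBBCCAACBBCCA
gen 5: AAAAACBBCCBCCACBACBBCCACBACBAACBBCCAACBBCCBCCACBACBAACBBCCAACBBCCAAACBBCCBCCACBACBAAACBBCCBCCACBACBA
gen 6: AAAAAACBBCCBCCACBACBBCCACBACBAACBBCCAACBBCCBCCACBACBAACBBC…CBAACBBCCAACBBCCAAAACBBCCBCCACBACBBCCACBACBAACBBCCAACBBCCA  (len 240)

71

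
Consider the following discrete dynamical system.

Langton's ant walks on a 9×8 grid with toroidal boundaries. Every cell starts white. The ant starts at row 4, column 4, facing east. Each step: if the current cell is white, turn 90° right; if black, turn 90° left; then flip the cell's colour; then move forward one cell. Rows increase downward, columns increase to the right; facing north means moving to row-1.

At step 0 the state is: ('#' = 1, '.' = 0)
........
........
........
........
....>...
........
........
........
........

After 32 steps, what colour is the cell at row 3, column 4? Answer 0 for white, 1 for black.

0

[0] ........
........
........
........
....>...
........
........
........
........
[1] ........
........
........
........
....#...
....v...
........
........
........
[2] ........
........
........
........
....#...
...<#...
........
........
........
[3] ........
........
........
........
...^#...
...##...
........
........
........
[4] ........
........
........
........
...#>...
...##...
........
........
........
[5] ........
........
........
....^...
...#....
...##...
........
........
........
[6] ........
........
........
....#>..
...#....
...##...
........
........
........
[7] ........
........
........
....##..
...#.v..
...##...
........
........
........
[8] ........
........
........
....##..
...#<#..
...##...
........
........
........
[9] ........
........
........
....^#..
...###..
...##...
........
........
........
[10] ........
........
........
...<.#..
...###..
...##...
........
........
........
[11] ........
........
...^....
...#.#..
...###..
...##...
........
........
........
[12] ........
........
...#>...
...#.#..
...###..
...##...
........
........
........
[13] ........
........
...##...
...#v#..
...###..
...##...
........
........
........
[14] ........
........
...##...
...<##..
...###..
...##...
........
........
........
[15] ........
........
...##...
....##..
...v##..
...##...
........
........
........
[16] ........
........
...##...
....##..
....>#..
...##...
........
........
........
[17] ........
........
...##...
....^#..
.....#..
...##...
........
........
........
[18] ........
........
...##...
...<.#..
.....#..
...##...
........
........
........
[19] ........
........
...^#...
...#.#..
.....#..
...##...
........
........
........
[20] ........
........
..<.#...
...#.#..
.....#..
...##...
........
........
........
[21] ........
..^.....
..#.#...
...#.#..
.....#..
...##...
........
........
........
[22] ........
..#>....
..#.#...
...#.#..
.....#..
...##...
........
........
........
[23] ........
..##....
..#v#...
...#.#..
.....#..
...##...
........
........
........
[24] ........
..##....
..<##...
...#.#..
.....#..
...##...
........
........
........
[25] ........
..##....
...##...
..v#.#..
.....#..
...##...
........
........
........
[26] ........
..##....
...##...
.<##.#..
.....#..
...##...
........
........
........
[27] ........
..##....
.^.##...
.###.#..
.....#..
...##...
........
........
........
[28] ........
..##....
.#>##...
.###.#..
.....#..
...##...
........
........
........
[29] ........
..##....
.####...
.#v#.#..
.....#..
...##...
........
........
........
[30] ........
..##....
.####...
.#.>.#..
.....#..
...##...
........
........
........
[31] ........
..##....
.##^#...
.#...#..
.....#..
...##...
........
........
........
[32] ........
..##....
.#<.#...
.#...#..
.....#..
...##...
........
........
........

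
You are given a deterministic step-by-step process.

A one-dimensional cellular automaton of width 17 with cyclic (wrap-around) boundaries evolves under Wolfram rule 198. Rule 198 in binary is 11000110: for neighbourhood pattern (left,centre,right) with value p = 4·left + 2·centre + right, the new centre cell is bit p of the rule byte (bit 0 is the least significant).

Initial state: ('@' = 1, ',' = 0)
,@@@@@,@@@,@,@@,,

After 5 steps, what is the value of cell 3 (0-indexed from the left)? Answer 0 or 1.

0

[0] ,@@@@@,@@@,@,@@,,
[1] @,@@@@,,@@,@,,@,,
[2] @,,@@@,@,@,@,@@,@
[3] @,@,@@,@,@,@,,@,,
[4] @,@,,@,@,@,@,@@,@
[5] @,@,@@,@,@,@,,@,,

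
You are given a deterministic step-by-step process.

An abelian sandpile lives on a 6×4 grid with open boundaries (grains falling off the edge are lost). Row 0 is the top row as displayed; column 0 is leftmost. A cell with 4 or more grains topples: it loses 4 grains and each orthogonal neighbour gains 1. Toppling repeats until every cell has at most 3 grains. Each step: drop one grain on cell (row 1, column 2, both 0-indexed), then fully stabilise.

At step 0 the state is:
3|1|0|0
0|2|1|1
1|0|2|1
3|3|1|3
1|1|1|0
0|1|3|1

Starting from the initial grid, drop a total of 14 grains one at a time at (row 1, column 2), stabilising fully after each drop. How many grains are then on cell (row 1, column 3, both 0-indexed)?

1

k=0  3|1|0|0
0|2|1|1
1|0|2|1
3|3|1|3
1|1|1|0
0|1|3|1
k=1  3|1|0|0
0|2|2|1
1|0|2|1
3|3|1|3
1|1|1|0
0|1|3|1
k=2  3|1|0|0
0|2|3|1
1|0|2|1
3|3|1|3
1|1|1|0
0|1|3|1
k=3  3|1|1|0
0|3|0|2
1|0|3|1
3|3|1|3
1|1|1|0
0|1|3|1
k=4  3|1|1|0
0|3|1|2
1|0|3|1
3|3|1|3
1|1|1|0
0|1|3|1
k=5  3|1|1|0
0|3|2|2
1|0|3|1
3|3|1|3
1|1|1|0
0|1|3|1
k=6  3|1|1|0
0|3|3|2
1|0|3|1
3|3|1|3
1|1|1|0
0|1|3|1
k=7  3|2|2|0
1|0|2|3
1|2|0|2
3|3|2|3
1|1|1|0
0|1|3|1
k=8  3|2|2|0
1|0|3|3
1|2|0|2
3|3|2|3
1|1|1|0
0|1|3|1
k=9  3|2|3|1
1|1|1|0
1|2|1|3
3|3|2|3
1|1|1|0
0|1|3|1
k=10  3|2|3|1
1|1|2|0
1|2|1|3
3|3|2|3
1|1|1|0
0|1|3|1
k=11  3|2|3|1
1|1|3|0
1|2|1|3
3|3|2|3
1|1|1|0
0|1|3|1
k=12  3|3|0|2
1|2|1|1
1|2|2|3
3|3|2|3
1|1|1|0
0|1|3|1
k=13  3|3|0|2
1|2|2|1
1|2|2|3
3|3|2|3
1|1|1|0
0|1|3|1
k=14  3|3|0|2
1|2|3|1
1|2|2|3
3|3|2|3
1|1|1|0
0|1|3|1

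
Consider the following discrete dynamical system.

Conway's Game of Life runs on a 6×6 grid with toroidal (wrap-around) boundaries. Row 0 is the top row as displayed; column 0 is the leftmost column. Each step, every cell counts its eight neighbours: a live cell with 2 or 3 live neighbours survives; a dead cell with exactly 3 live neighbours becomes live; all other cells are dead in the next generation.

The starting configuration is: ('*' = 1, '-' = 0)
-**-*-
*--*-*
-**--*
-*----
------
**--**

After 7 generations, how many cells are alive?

gen 0: -**-*-
*--*-*
-**--*
-*----
------
**--**
gen 1: --*---
---*-*
-**-**
***---
-*---*
******
gen 2: ------
**-*-*
----**
---**-
------
---***
gen 3: --**--
*----*
--*---
---***
-----*
----*-
gen 4: ---***
-***--
*--*--
---***
---*-*
---**-
gen 5: -----*
**---*
**---*
*-**-*
--*--*
--*---
gen 6: -*---*
-*--*-
------
--**--
*-*-**
------
gen 7: *-----
*-----
--**--
-*****
-**-**
-*--*-

15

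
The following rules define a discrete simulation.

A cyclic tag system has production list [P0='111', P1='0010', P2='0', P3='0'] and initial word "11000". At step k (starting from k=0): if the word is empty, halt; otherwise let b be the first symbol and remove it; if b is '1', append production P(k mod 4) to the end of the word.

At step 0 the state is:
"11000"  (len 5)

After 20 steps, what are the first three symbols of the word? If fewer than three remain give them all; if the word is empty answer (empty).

gen 0: "11000"  (len 5)
gen 1: "1000111"  (len 7)
gen 2: "0001110010"  (len 10)
gen 3: "001110010"  (len 9)
gen 4: "01110010"  (len 8)
gen 5: "1110010"  (len 7)
gen 6: "1100100010"  (len 10)
gen 7: "1001000100"  (len 10)
gen 8: "0010001000"  (len 10)
gen 9: "010001000"  (len 9)
gen 10: "10001000"  (len 8)
gen 11: "00010000"  (len 8)
gen 12: "0010000"  (len 7)
gen 13: "010000"  (len 6)
gen 14: "10000"  (len 5)
gen 15: "00000"  (len 5)
gen 16: "0000"  (len 4)
gen 17: "000"  (len 3)
gen 18: "00"  (len 2)
gen 19: "0"  (len 1)
gen 20: (halted — word empty)

(empty)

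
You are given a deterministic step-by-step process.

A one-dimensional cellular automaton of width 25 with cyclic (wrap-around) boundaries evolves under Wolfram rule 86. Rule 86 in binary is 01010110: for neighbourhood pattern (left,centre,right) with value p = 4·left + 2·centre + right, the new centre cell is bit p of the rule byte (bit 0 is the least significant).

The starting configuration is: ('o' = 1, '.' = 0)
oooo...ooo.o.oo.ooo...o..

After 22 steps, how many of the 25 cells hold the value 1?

14

gen 0: oooo...ooo.o.oo.ooo...o..
gen 1: ...oo.o..o.o..o...oo.oooo
gen 2: o.o.o.oooo.ooooo.o.o....o
gen 3: o.o.o....o.....o.o.oo..o.
gen 4: o.o.oo..ooo...oo.o..oooo.
gen 5: o.o..ooo..oo.o.o.ooo...o.
gen 6: o.ooo..ooo.o.o.o...oo.oo.
gen 7: o...ooo..o.o.o.oo.o.o..o.
gen 8: oo.o..oooo.o.o..o.o.oooo.
gen 9: .o.ooo...o.o.oooo.o....o.
gen 10: oo...oo.oo.o....o.oo..ooo
gen 11: .oo.o.o..o.oo..oo..ooo...
gen 12: o.o.o.oooo..ooo.ooo..oo..
gen 13: o.o.o....ooo..o...ooo.ooo
gen 14: o.o.oo..o..ooooo.o..o....
gen 15: o.o..oooooo....o.ooooo..o
gen 16: o.ooo.....oo..oo.....ooo.
gen 17: o...oo...o.ooo.oo...o..o.
gen 18: oo.o.oo.oo...o..oo.ooooo.
gen 19: .o.o..o..oo.oooo.o.....o.
gen 20: oo.oooooo.o....o.oo...ooo
gen 21: .o......o.oo..oo..oo.o...
gen 22: ooo....oo..ooo.ooo.o.oo..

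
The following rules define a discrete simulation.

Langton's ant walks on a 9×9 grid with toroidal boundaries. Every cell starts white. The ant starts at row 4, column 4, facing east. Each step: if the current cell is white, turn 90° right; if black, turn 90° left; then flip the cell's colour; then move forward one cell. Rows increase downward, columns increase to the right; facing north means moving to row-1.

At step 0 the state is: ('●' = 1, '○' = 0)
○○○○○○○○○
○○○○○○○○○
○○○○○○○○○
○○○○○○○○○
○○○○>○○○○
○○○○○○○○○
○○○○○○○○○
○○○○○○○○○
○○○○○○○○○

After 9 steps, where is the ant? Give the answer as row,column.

[0] ○○○○○○○○○
○○○○○○○○○
○○○○○○○○○
○○○○○○○○○
○○○○>○○○○
○○○○○○○○○
○○○○○○○○○
○○○○○○○○○
○○○○○○○○○
[1] ○○○○○○○○○
○○○○○○○○○
○○○○○○○○○
○○○○○○○○○
○○○○●○○○○
○○○○v○○○○
○○○○○○○○○
○○○○○○○○○
○○○○○○○○○
[2] ○○○○○○○○○
○○○○○○○○○
○○○○○○○○○
○○○○○○○○○
○○○○●○○○○
○○○<●○○○○
○○○○○○○○○
○○○○○○○○○
○○○○○○○○○
[3] ○○○○○○○○○
○○○○○○○○○
○○○○○○○○○
○○○○○○○○○
○○○^●○○○○
○○○●●○○○○
○○○○○○○○○
○○○○○○○○○
○○○○○○○○○
[4] ○○○○○○○○○
○○○○○○○○○
○○○○○○○○○
○○○○○○○○○
○○○●>○○○○
○○○●●○○○○
○○○○○○○○○
○○○○○○○○○
○○○○○○○○○
[5] ○○○○○○○○○
○○○○○○○○○
○○○○○○○○○
○○○○^○○○○
○○○●○○○○○
○○○●●○○○○
○○○○○○○○○
○○○○○○○○○
○○○○○○○○○
[6] ○○○○○○○○○
○○○○○○○○○
○○○○○○○○○
○○○○●>○○○
○○○●○○○○○
○○○●●○○○○
○○○○○○○○○
○○○○○○○○○
○○○○○○○○○
[7] ○○○○○○○○○
○○○○○○○○○
○○○○○○○○○
○○○○●●○○○
○○○●○v○○○
○○○●●○○○○
○○○○○○○○○
○○○○○○○○○
○○○○○○○○○
[8] ○○○○○○○○○
○○○○○○○○○
○○○○○○○○○
○○○○●●○○○
○○○●<●○○○
○○○●●○○○○
○○○○○○○○○
○○○○○○○○○
○○○○○○○○○
[9] ○○○○○○○○○
○○○○○○○○○
○○○○○○○○○
○○○○^●○○○
○○○●●●○○○
○○○●●○○○○
○○○○○○○○○
○○○○○○○○○
○○○○○○○○○

3,4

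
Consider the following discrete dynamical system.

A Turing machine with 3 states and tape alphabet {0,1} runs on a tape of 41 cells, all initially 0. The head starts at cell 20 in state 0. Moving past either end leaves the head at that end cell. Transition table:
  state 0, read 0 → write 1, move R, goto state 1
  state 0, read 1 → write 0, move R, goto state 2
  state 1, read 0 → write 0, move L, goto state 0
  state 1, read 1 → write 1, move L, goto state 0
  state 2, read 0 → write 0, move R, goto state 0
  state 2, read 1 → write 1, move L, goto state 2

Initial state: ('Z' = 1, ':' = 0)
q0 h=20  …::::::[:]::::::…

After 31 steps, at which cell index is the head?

k=0  q0 h=20  …::::::[:]::::::…
k=1  q1 h=21  …:::::Z[:]::::::…
k=2  q0 h=20  …::::::[Z]::::::…
k=3  q2 h=21  …::::::[:]::::::…
k=4  q0 h=22  …::::::[:]::::::…
k=5  q1 h=23  …:::::Z[:]::::::…
k=6  q0 h=22  …::::::[Z]::::::…
k=7  q2 h=23  …::::::[:]::::::…
k=8  q0 h=24  …::::::[:]::::::…
k=9  q1 h=25  …:::::Z[:]::::::…
k=10  q0 h=24  …::::::[Z]::::::…
k=11  q2 h=25  …::::::[:]::::::…
k=12  q0 h=26  …::::::[:]::::::…
k=13  q1 h=27  …:::::Z[:]::::::…
k=14  q0 h=26  …::::::[Z]::::::…
k=15  q2 h=27  …::::::[:]::::::…
k=16  q0 h=28  …::::::[:]::::::…
k=17  q1 h=29  …:::::Z[:]::::::…
k=18  q0 h=28  …::::::[Z]::::::…
k=19  q2 h=29  …::::::[:]::::::…
k=20  q0 h=30  …::::::[:]::::::…
k=21  q1 h=31  …:::::Z[:]::::::…
k=22  q0 h=30  …::::::[Z]::::::…
k=23  q2 h=31  …::::::[:]::::::…
k=24  q0 h=32  …::::::[:]::::::…
k=25  q1 h=33  …:::::Z[:]::::::…
k=26  q0 h=32  …::::::[Z]::::::…
k=27  q2 h=33  …::::::[:]::::::…
k=28  q0 h=34  …::::::[:]::::::|
k=29  q1 h=35  …:::::Z[:]:::::|
k=30  q0 h=34  …::::::[Z]::::::|
k=31  q2 h=35  …::::::[:]:::::|

35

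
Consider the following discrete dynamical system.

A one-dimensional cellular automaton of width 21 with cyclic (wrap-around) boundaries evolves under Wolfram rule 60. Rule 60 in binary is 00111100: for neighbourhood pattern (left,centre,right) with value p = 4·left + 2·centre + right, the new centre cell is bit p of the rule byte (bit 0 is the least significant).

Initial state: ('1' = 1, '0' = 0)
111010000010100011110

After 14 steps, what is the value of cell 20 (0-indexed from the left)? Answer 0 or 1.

t=0: 111010000010100011110
t=1: 100111000011110010001
t=2: 010100100010001011001
t=3: 111110110011001110101
t=4: 000001101010101001111
t=5: 100001011111111101000
t=6: 110001110000000011100
t=7: 101001001000000010010
t=8: 111101101100000011011
t=9: 000011011010000010110
t=10: 000010110111000011101
t=11: 100011101100100010011
t=12: 010010011010110011010
t=13: 011011010111101010111
t=14: 110110111100011111100

0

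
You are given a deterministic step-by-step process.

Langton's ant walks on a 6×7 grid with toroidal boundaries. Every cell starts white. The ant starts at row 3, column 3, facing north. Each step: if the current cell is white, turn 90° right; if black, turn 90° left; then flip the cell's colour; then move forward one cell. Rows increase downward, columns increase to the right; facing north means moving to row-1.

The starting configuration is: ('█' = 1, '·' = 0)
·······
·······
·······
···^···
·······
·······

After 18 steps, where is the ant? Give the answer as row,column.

0) ·······
·······
·······
···^···
·······
·······
1) ·······
·······
·······
···█>··
·······
·······
2) ·······
·······
·······
···██··
····v··
·······
3) ·······
·······
·······
···██··
···<█··
·······
4) ·······
·······
·······
···^█··
···██··
·······
5) ·······
·······
·······
··<·█··
···██··
·······
6) ·······
·······
··^····
··█·█··
···██··
·······
7) ·······
·······
··█>···
··█·█··
···██··
·······
8) ·······
·······
··██···
··█v█··
···██··
·······
9) ·······
·······
··██···
··<██··
···██··
·······
10) ·······
·······
··██···
···██··
··v██··
·······
11) ·······
·······
··██···
···██··
·<███··
·······
12) ·······
·······
··██···
·^·██··
·████··
·······
13) ·······
·······
··██···
·█>██··
·████··
·······
14) ·······
·······
··██···
·████··
·█v██··
·······
15) ·······
·······
··██···
·████··
·█·>█··
·······
16) ·······
·······
··██···
·██^█··
·█··█··
·······
17) ·······
·······
··██···
·█<·█··
·█··█··
·······
18) ·······
·······
··██···
·█··█··
·█v·█··
·······

4,2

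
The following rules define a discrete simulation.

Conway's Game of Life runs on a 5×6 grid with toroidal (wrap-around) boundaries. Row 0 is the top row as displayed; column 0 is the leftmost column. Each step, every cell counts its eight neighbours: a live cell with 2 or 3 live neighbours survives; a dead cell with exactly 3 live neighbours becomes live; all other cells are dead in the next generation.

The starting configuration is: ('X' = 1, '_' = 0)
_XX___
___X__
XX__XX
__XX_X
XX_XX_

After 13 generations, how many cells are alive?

k=0  _XX___
___X__
XX__XX
__XX_X
XX_XX_
k=1  XX__X_
___XXX
XX___X
______
X___XX
k=2  _X____
__XX__
X____X
_X__X_
XX__X_
k=3  XX_X__
XXX___
XXXXXX
_X__X_
XXX__X
k=4  ___X__
______
____X_
______
___XXX
k=5  ___X__
______
______
___X_X
___XX_
k=6  ___XX_
______
______
___X__
__XX__
k=7  __XXX_
______
______
__XX__
__X___
k=8  __XX__
___X__
______
__XX__
_X__X_
k=9  __XXX_
__XX__
__XX__
__XX__
_X__X_
k=10  _X__X_
_X____
_X__X_
_X__X_
_X__X_
k=11  XXX___
XXX___
XXX___
XXXXXX
XXXXXX
k=12  ____X_
___X_X
____X_
______
______
k=13  ____X_
___X_X
____X_
______
______

4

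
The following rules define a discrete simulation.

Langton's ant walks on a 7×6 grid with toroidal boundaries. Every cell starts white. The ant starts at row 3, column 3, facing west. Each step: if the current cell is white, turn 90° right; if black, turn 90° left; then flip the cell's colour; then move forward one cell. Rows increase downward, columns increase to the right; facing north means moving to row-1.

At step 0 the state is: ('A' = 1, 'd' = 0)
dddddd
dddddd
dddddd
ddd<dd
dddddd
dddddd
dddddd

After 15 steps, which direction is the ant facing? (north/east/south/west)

north

0) dddddd
dddddd
dddddd
ddd<dd
dddddd
dddddd
dddddd
1) dddddd
dddddd
ddd^dd
dddAdd
dddddd
dddddd
dddddd
2) dddddd
dddddd
dddA>d
dddAdd
dddddd
dddddd
dddddd
3) dddddd
dddddd
dddAAd
dddAvd
dddddd
dddddd
dddddd
4) dddddd
dddddd
dddAAd
ddd<Ad
dddddd
dddddd
dddddd
5) dddddd
dddddd
dddAAd
ddddAd
dddvdd
dddddd
dddddd
6) dddddd
dddddd
dddAAd
ddddAd
dd<Add
dddddd
dddddd
7) dddddd
dddddd
dddAAd
dd^dAd
ddAAdd
dddddd
dddddd
8) dddddd
dddddd
dddAAd
ddA>Ad
ddAAdd
dddddd
dddddd
9) dddddd
dddddd
dddAAd
ddAAAd
ddAvdd
dddddd
dddddd
10) dddddd
dddddd
dddAAd
ddAAAd
ddAd>d
dddddd
dddddd
11) dddddd
dddddd
dddAAd
ddAAAd
ddAdAd
ddddvd
dddddd
12) dddddd
dddddd
dddAAd
ddAAAd
ddAdAd
ddd<Ad
dddddd
13) dddddd
dddddd
dddAAd
ddAAAd
ddA^Ad
dddAAd
dddddd
14) dddddd
dddddd
dddAAd
ddAAAd
ddAA>d
dddAAd
dddddd
15) dddddd
dddddd
dddAAd
ddAA^d
ddAAdd
dddAAd
dddddd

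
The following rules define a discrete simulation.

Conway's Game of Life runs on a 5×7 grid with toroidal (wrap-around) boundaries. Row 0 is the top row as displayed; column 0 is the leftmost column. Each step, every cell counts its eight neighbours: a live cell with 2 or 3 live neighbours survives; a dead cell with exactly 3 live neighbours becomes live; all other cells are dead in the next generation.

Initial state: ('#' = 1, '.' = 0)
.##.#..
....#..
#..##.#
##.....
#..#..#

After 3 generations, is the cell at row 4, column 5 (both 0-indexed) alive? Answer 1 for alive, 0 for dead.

gen 0: .##.#..
....#..
#..##.#
##.....
#..#..#
gen 1: ###.##.
###.#..
##.####
.#####.
...#..#
gen 2: ....##.
.......
.......
.#.....
......#
gen 3: .....#.
.......
.......
.......
.....#.

1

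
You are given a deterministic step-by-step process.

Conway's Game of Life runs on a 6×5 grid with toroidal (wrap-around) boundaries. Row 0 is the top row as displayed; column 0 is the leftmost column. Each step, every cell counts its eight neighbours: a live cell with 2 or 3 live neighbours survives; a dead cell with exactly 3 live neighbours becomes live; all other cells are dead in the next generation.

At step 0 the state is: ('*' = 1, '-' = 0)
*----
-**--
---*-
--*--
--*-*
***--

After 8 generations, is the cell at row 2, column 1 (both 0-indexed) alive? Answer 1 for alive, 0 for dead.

t=0: *----
-**--
---*-
--*--
--*-*
***--
t=1: *----
-**--
-*-*-
--*--
*-*--
*-***
t=2: *----
***--
-*-*-
--**-
*-*--
*-**-
t=3: *--*-
*-*-*
*--**
---**
-----
*-**-
t=4: *----
--*--
-**--
*--*-
--*--
-***-
t=5: ---*-
--*--
-***-
---*-
----*
-***-
t=6: -*-*-
-*---
-*-*-
---**
----*
--***
t=7: **-**
**---
*--**
*-***
*-*--
*-*-*
t=8: ---*-
-----
-----
--*--
--*--
--*--

0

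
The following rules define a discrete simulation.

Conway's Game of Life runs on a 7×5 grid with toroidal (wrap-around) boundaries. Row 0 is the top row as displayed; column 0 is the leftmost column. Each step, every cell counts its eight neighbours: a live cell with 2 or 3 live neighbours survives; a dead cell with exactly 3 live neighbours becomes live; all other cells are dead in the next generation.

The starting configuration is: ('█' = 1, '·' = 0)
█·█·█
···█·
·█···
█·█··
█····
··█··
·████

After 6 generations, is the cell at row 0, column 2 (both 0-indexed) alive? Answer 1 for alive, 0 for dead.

0) █·█·█
···█·
·█···
█·█··
█····
··█··
·████
1) █····
█████
·██··
█····
·····
█·█·█
····█
2) ··█··
···██
·····
·█···
██··█
█··██
·█·██
3) █·█··
···█·
·····
·█···
·███·
·····
·█···
4) ·██··
·····
·····
·█···
·██··
·█···
·█···
5) ·██··
·····
·····
·██··
███··
██···
██···
6) ███··
·····
·····
█·█··
·····
····█
·····

1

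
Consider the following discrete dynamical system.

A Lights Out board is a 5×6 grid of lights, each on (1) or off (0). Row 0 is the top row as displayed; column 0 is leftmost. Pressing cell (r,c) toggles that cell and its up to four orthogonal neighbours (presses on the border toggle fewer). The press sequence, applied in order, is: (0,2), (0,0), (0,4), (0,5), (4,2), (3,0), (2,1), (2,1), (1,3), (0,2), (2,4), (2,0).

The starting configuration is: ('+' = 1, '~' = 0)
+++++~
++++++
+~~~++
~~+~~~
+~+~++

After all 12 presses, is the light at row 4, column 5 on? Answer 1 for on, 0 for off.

k=0  +++++~
++++++
+~~~++
~~+~~~
+~+~++
k=1  +~~~+~
++~+++
+~~~++
~~+~~~
+~+~++
k=2  ~+~~+~
~+~+++
+~~~++
~~+~~~
+~+~++
k=3  ~+~+~+
~+~+~+
+~~~++
~~+~~~
+~+~++
k=4  ~+~++~
~+~+~~
+~~~++
~~+~~~
+~+~++
k=5  ~+~++~
~+~+~~
+~~~++
~~~~~~
++~+++
k=6  ~+~++~
~+~+~~
~~~~++
++~~~~
~+~+++
k=7  ~+~++~
~~~+~~
+++~++
+~~~~~
~+~+++
k=8  ~+~++~
~+~+~~
~~~~++
++~~~~
~+~+++
k=9  ~+~~+~
~++~+~
~~~+++
++~~~~
~+~+++
k=10  ~~+++~
~+~~+~
~~~+++
++~~~~
~+~+++
k=11  ~~+++~
~+~~~~
~~~~~~
++~~+~
~+~+++
k=12  ~~+++~
++~~~~
++~~~~
~+~~+~
~+~+++

1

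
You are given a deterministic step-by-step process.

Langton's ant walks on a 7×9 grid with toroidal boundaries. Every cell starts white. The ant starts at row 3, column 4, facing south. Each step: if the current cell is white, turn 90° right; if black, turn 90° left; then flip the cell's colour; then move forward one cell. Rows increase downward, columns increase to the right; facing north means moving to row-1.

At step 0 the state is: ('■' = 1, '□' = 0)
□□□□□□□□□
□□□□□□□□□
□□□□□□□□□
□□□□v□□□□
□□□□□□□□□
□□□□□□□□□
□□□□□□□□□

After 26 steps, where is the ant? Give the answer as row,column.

0,5

gen 0: □□□□□□□□□
□□□□□□□□□
□□□□□□□□□
□□□□v□□□□
□□□□□□□□□
□□□□□□□□□
□□□□□□□□□
gen 1: □□□□□□□□□
□□□□□□□□□
□□□□□□□□□
□□□<■□□□□
□□□□□□□□□
□□□□□□□□□
□□□□□□□□□
gen 2: □□□□□□□□□
□□□□□□□□□
□□□^□□□□□
□□□■■□□□□
□□□□□□□□□
□□□□□□□□□
□□□□□□□□□
gen 3: □□□□□□□□□
□□□□□□□□□
□□□■>□□□□
□□□■■□□□□
□□□□□□□□□
□□□□□□□□□
□□□□□□□□□
gen 4: □□□□□□□□□
□□□□□□□□□
□□□■■□□□□
□□□■v□□□□
□□□□□□□□□
□□□□□□□□□
□□□□□□□□□
gen 5: □□□□□□□□□
□□□□□□□□□
□□□■■□□□□
□□□■□>□□□
□□□□□□□□□
□□□□□□□□□
□□□□□□□□□
gen 6: □□□□□□□□□
□□□□□□□□□
□□□■■□□□□
□□□■□■□□□
□□□□□v□□□
□□□□□□□□□
□□□□□□□□□
gen 7: □□□□□□□□□
□□□□□□□□□
□□□■■□□□□
□□□■□■□□□
□□□□<■□□□
□□□□□□□□□
□□□□□□□□□
gen 8: □□□□□□□□□
□□□□□□□□□
□□□■■□□□□
□□□■^■□□□
□□□□■■□□□
□□□□□□□□□
□□□□□□□□□
gen 9: □□□□□□□□□
□□□□□□□□□
□□□■■□□□□
□□□■■>□□□
□□□□■■□□□
□□□□□□□□□
□□□□□□□□□
gen 10: □□□□□□□□□
□□□□□□□□□
□□□■■^□□□
□□□■■□□□□
□□□□■■□□□
□□□□□□□□□
□□□□□□□□□
gen 11: □□□□□□□□□
□□□□□□□□□
□□□■■■>□□
□□□■■□□□□
□□□□■■□□□
□□□□□□□□□
□□□□□□□□□
gen 12: □□□□□□□□□
□□□□□□□□□
□□□■■■■□□
□□□■■□v□□
□□□□■■□□□
□□□□□□□□□
□□□□□□□□□
gen 13: □□□□□□□□□
□□□□□□□□□
□□□■■■■□□
□□□■■<■□□
□□□□■■□□□
□□□□□□□□□
□□□□□□□□□
gen 14: □□□□□□□□□
□□□□□□□□□
□□□■■^■□□
□□□■■■■□□
□□□□■■□□□
□□□□□□□□□
□□□□□□□□□
gen 15: □□□□□□□□□
□□□□□□□□□
□□□■<□■□□
□□□■■■■□□
□□□□■■□□□
□□□□□□□□□
□□□□□□□□□
gen 16: □□□□□□□□□
□□□□□□□□□
□□□■□□■□□
□□□■v■■□□
□□□□■■□□□
□□□□□□□□□
□□□□□□□□□
gen 17: □□□□□□□□□
□□□□□□□□□
□□□■□□■□□
□□□■□>■□□
□□□□■■□□□
□□□□□□□□□
□□□□□□□□□
gen 18: □□□□□□□□□
□□□□□□□□□
□□□■□^■□□
□□□■□□■□□
□□□□■■□□□
□□□□□□□□□
□□□□□□□□□
gen 19: □□□□□□□□□
□□□□□□□□□
□□□■□■>□□
□□□■□□■□□
□□□□■■□□□
□□□□□□□□□
□□□□□□□□□
gen 20: □□□□□□□□□
□□□□□□^□□
□□□■□■□□□
□□□■□□■□□
□□□□■■□□□
□□□□□□□□□
□□□□□□□□□
gen 21: □□□□□□□□□
□□□□□□■>□
□□□■□■□□□
□□□■□□■□□
□□□□■■□□□
□□□□□□□□□
□□□□□□□□□
gen 22: □□□□□□□□□
□□□□□□■■□
□□□■□■□v□
□□□■□□■□□
□□□□■■□□□
□□□□□□□□□
□□□□□□□□□
gen 23: □□□□□□□□□
□□□□□□■■□
□□□■□■<■□
□□□■□□■□□
□□□□■■□□□
□□□□□□□□□
□□□□□□□□□
gen 24: □□□□□□□□□
□□□□□□^■□
□□□■□■■■□
□□□■□□■□□
□□□□■■□□□
□□□□□□□□□
□□□□□□□□□
gen 25: □□□□□□□□□
□□□□□<□■□
□□□■□■■■□
□□□■□□■□□
□□□□■■□□□
□□□□□□□□□
□□□□□□□□□
gen 26: □□□□□^□□□
□□□□□■□■□
□□□■□■■■□
□□□■□□■□□
□□□□■■□□□
□□□□□□□□□
□□□□□□□□□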